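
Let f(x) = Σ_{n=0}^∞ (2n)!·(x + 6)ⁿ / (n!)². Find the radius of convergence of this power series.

R = 1/4

By the ratio test, |a_{n+1}/a_n| = (2n+1)·(2n+2)/(n+1)² → 4.
Convergence for |x + 6| · 4 < 1, i.e. |x + 6| < 1/4. So R = 1/4.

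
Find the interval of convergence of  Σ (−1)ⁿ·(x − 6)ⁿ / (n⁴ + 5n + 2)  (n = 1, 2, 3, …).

[5, 7]

Apply the ratio test: |a_{n+1}| / |a_n| = (n⁴ + 5n + 2)/((n+1)⁴ + 5(n+1) + 2), which tends to 1 as n → ∞.
Convergence for |x − 6| < 1, so R = 1.
When x = 7, the series is dominated by a constant times Σ 1/n⁴, which converges (p = 4 > 1).
When x = 5, absolute convergence follows by limit comparison with Σ 1/n⁴.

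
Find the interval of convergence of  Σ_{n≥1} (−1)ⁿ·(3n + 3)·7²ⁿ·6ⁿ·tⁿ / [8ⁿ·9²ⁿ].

(-108/49, 108/49)

Ratio test: |a_{n+1}/a_n| = [(3(n+1) + 3)/(3n + 3)] · 49·6/(8·81) → 49/108 as n → ∞.
Convergence for |t| · 49/108 < 1, i.e. |t| < 108/49. So R = 108/49.
Check t = 108/49: the n-th term does not approach 0; divergence by the term test.
Check t = -108/49: the n-th term does not approach 0; divergence by the term test.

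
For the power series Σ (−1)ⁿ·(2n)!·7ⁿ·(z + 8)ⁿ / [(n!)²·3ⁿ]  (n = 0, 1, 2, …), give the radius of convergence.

By the ratio test, |a_{n+1}/a_n| = (2n+1)·(2n+2)/(n+1)² · 7/3 → 28/3.
Convergence for |z + 8| · 28/3 < 1, i.e. |z + 8| < 3/28. So R = 3/28.

R = 3/28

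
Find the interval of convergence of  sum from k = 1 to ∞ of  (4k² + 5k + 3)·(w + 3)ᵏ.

(-4, -2)

The ratio of consecutive coefficients is (4(k+1)² + 5(k+1) + 3)/(4k² + 5k + 3) → 1.
Hence R = 1.
When w = -2, the terms do not tend to 0, so the series diverges.
At w = -4: the terms have absolute value of order k², which does not tend to 0, so the series diverges by the divergence test.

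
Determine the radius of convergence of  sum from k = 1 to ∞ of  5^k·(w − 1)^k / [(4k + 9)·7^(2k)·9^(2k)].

The ratio of consecutive coefficients is [(4k + 9)/(4(k+1) + 9)] · 5/(49·81) → 5/3969.
Hence the series converges for |w − 1| < 1/(5/3969) = 3969/5, so the radius of convergence is 3969/5.

R = 3969/5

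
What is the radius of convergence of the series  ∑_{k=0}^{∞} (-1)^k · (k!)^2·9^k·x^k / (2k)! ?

R = 4/9

The ratio of consecutive coefficients is (k+1)²/[(2k+1)·(2k+2)] · 9 → 9/4.
Thus R = 1/(9/4) = 4/9.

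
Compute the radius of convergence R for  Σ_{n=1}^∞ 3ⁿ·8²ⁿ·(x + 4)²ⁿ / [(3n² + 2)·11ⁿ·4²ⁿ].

R = √33/6

Ratio test: |a_{n+1}/a_n| = [(3n² + 2)/(3(n+1)² + 2)] · 3·64/(11·16) → 12/11 as n → ∞.
Since the exponent of (x + 4) increases by 2 each term, convergence requires |x + 4|² < 11/12, hence R = √33/6.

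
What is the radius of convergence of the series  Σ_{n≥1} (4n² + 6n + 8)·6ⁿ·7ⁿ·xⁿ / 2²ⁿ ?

R = 2/21

Ratio test: |a_{n+1}/a_n| = [(4(n+1)² + 6(n+1) + 8)/(4n² + 6n + 8)] · 6·7/4 → 21/2 as n → ∞.
Thus R = 1/(21/2) = 2/21.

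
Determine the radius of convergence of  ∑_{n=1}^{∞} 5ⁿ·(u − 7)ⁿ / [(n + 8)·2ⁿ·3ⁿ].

By the ratio test, |a_{n+1}/a_n| = [(n + 8)/((n+1) + 8)] · 5/(2·3) → 5/6.
The series converges when 5/6 · |u − 7| < 1, giving R = 6/5.

R = 6/5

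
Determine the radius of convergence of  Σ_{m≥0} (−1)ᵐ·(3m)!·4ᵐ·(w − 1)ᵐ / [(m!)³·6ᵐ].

Apply the ratio test: |a_{m+1}| / |a_m| = (3m+1)·(3m+2)·(3m+3)/(m+1)³ · 4/6, which tends to 18 as m → ∞.
Thus R = 1/(18) = 1/18.

R = 1/18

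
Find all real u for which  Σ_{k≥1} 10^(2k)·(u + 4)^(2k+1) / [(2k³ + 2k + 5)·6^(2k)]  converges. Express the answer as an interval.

Ratio test: |a_{k+1}/a_k| = [(2k³ + 2k + 5)/(2(k+1)³ + 2(k+1) + 5)] · 100/36 → 25/9 as k → ∞.
Since the exponent of (u + 4) increases by 2 each term, convergence requires |u + 4|² < 9/25, hence R = 3/5.
Endpoint u = -17/5: absolute convergence follows by limit comparison with Σ 1/k³.
At u = -23/5: absolute convergence follows by limit comparison with Σ 1/k³.

[-23/5, -17/5]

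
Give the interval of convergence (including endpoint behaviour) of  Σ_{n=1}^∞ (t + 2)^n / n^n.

Root test: |a_n|^(1/n) = 1/n → 0.
The limit is 0 for every t, so R = ∞.

(−∞, ∞)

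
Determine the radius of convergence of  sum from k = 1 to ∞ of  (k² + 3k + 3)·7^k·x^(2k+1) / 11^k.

Apply the ratio test: |a_{k+1}| / |a_k| = [((k+1)² + 3(k+1) + 3)/(k² + 3k + 3)] · 7/11, which tends to 7/11 as k → ∞.
Successive powers of x differ by 2, so the series converges when |x|² · 7/11 < 1, i.e. |x| < √(11/7). So R = √77/7.

R = √77/7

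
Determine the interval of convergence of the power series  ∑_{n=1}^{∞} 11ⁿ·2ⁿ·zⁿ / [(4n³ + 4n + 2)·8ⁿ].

[-4/11, 4/11]

The ratio of consecutive coefficients is [(4n³ + 4n + 2)/(4(n+1)³ + 4(n+1) + 2)] · 11·2/8 → 11/4.
Thus R = 1/(11/4) = 4/11.
Endpoint z = 4/11: the terms are on the order of 1/n³, so the series converges absolutely by comparison with the p-series (p = 3 > 1).
Check z = -4/11: the series is dominated by a constant times Σ 1/n³, which converges (p = 3 > 1).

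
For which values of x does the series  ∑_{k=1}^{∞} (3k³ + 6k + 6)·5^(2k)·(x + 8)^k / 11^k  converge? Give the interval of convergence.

Ratio test: |a_{k+1}/a_k| = [(3(k+1)³ + 6(k+1) + 6)/(3k³ + 6k + 6)] · 25/11 → 25/11 as k → ∞.
Convergence for |x + 8| · 25/11 < 1, i.e. |x + 8| < 11/25. So R = 11/25.
Endpoint x = -189/25: the terms do not tend to 0, so the series diverges.
Check x = -211/25: the terms have absolute value of order k³, which does not tend to 0, so the series diverges by the divergence test.

(-211/25, -189/25)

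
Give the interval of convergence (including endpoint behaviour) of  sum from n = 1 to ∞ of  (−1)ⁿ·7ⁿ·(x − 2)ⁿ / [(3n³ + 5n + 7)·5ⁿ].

Apply the ratio test: |a_{n+1}| / |a_n| = [(3n³ + 5n + 7)/(3(n+1)³ + 5(n+1) + 7)] · 7/5, which tends to 7/5 as n → ∞.
Convergence for |x − 2| · 7/5 < 1, i.e. |x − 2| < 5/7. So R = 5/7.
Endpoint x = 19/7: the terms are on the order of 1/n³, so the series converges absolutely by comparison with the p-series (p = 3 > 1).
Check x = 9/7: absolute convergence follows by limit comparison with Σ 1/n³.

[9/7, 19/7]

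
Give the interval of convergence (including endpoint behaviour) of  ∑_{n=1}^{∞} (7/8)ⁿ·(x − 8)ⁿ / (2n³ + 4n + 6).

Ratio test: |a_{n+1}/a_n| = [(2n³ + 4n + 6)/(2(n+1)³ + 4(n+1) + 6)] · 7/8 → 7/8 as n → ∞.
The series converges when 7/8 · |x − 8| < 1, giving R = 8/7.
Endpoint x = 64/7: absolute convergence follows by limit comparison with Σ 1/n³.
When x = 48/7, the terms are on the order of 1/n³, so the series converges absolutely by comparison with the p-series (p = 3 > 1).

[48/7, 64/7]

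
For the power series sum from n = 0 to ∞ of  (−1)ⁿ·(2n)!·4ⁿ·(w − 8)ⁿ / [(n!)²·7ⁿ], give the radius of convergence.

R = 7/16

Ratio test: |a_{n+1}/a_n| = (2n+1)·(2n+2)/(n+1)² · 4/7 → 16/7 as n → ∞.
Hence the series converges for |w − 8| < 1/(16/7) = 7/16, so the radius of convergence is 7/16.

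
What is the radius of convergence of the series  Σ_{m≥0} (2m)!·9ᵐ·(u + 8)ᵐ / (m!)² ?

Ratio test: |a_{m+1}/a_m| = (2m+1)·(2m+2)/(m+1)² · 9 → 36 as m → ∞.
Thus R = 1/(36) = 1/36.

R = 1/36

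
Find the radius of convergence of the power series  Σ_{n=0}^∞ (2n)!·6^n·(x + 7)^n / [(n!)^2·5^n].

By the ratio test, |a_{n+1}/a_n| = (2n+1)·(2n+2)/(n+1)² · 6/5 → 24/5.
Convergence for |x + 7| · 24/5 < 1, i.e. |x + 7| < 5/24. So R = 5/24.

R = 5/24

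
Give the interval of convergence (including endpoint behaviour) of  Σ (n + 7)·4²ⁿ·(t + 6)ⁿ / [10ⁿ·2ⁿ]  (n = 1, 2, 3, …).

By the ratio test, |a_{n+1}/a_n| = [((n+1) + 7)/(n + 7)] · 16/(10·2) → 4/5.
The series converges when 4/5 · |t + 6| < 1, giving R = 5/4.
Check t = -19/4: the terms do not tend to 0, so the series diverges.
When t = -29/4, the n-th term does not approach 0; divergence by the term test.

(-29/4, -19/4)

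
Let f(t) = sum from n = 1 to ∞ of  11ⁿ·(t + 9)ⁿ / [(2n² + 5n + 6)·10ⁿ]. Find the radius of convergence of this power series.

By the ratio test, |a_{n+1}/a_n| = [(2n² + 5n + 6)/(2(n+1)² + 5(n+1) + 6)] · 11/10 → 11/10.
Hence the series converges for |t + 9| < 1/(11/10) = 10/11, so the radius of convergence is 10/11.

R = 10/11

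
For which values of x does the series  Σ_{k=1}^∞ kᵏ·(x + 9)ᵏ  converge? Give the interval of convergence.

{-9}

Applying the root test, |a_k|^(1/k) = k → ∞.
Since the k-th root of |a_k| is unbounded, the series converges only at x = -9; R = 0.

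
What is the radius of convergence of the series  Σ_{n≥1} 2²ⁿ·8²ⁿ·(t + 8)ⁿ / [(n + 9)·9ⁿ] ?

By the ratio test, |a_{n+1}/a_n| = [(n + 9)/((n+1) + 9)] · 4·64/9 → 256/9.
Hence the series converges for |t + 8| < 1/(256/9) = 9/256, so the radius of convergence is 9/256.

R = 9/256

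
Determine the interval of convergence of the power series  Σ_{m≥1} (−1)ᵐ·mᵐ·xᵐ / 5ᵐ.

Root test: |a_m|^(1/m) = m/5 → ∞.
Since the m-th root of |a_m| is unbounded, the series converges only at x = 0; R = 0.

{0}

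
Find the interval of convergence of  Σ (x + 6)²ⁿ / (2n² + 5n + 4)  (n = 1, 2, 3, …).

[-7, -5]

The ratio of consecutive coefficients is (2n² + 5n + 4)/(2(n+1)² + 5(n+1) + 4) → 1.
Since the exponent of (x + 6) increases by 2 each term, convergence requires |x + 6|² < 1, hence R = 1.
Endpoint x = -5: the terms are on the order of 1/n², so the series converges absolutely by comparison with the p-series (p = 2 > 1).
Check x = -7: absolute convergence follows by limit comparison with Σ 1/n².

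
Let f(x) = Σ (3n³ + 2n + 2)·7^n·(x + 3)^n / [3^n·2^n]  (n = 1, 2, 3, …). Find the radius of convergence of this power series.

R = 6/7

By the ratio test, |a_{n+1}/a_n| = [(3(n+1)³ + 2(n+1) + 2)/(3n³ + 2n + 2)] · 7/(3·2) → 7/6.
Hence the series converges for |x + 3| < 1/(7/6) = 6/7, so the radius of convergence is 6/7.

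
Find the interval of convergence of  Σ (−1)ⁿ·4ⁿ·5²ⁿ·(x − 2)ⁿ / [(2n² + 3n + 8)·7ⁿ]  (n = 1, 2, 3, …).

By the ratio test, |a_{n+1}/a_n| = [(2n² + 3n + 8)/(2(n+1)² + 3(n+1) + 8)] · 4·25/7 → 100/7.
Convergence for |x − 2| · 100/7 < 1, i.e. |x − 2| < 7/100. So R = 7/100.
When x = 207/100, the terms are on the order of 1/n², so the series converges absolutely by comparison with the p-series (p = 2 > 1).
Endpoint x = 193/100: absolute convergence follows by limit comparison with Σ 1/n².

[193/100, 207/100]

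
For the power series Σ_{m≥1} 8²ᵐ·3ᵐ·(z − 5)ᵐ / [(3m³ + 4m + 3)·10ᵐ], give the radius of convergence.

Ratio test: |a_{m+1}/a_m| = [(3m³ + 4m + 3)/(3(m+1)³ + 4(m+1) + 3)] · 64·3/10 → 96/5 as m → ∞.
Thus R = 1/(96/5) = 5/96.

R = 5/96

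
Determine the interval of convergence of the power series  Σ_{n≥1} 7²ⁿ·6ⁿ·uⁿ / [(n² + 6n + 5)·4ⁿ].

[-2/147, 2/147]

The ratio of consecutive coefficients is [(n² + 6n + 5)/((n+1)² + 6(n+1) + 5)] · 49·6/4 → 147/2.
Thus R = 1/(147/2) = 2/147.
When u = 2/147, absolute convergence follows by limit comparison with Σ 1/n².
At u = -2/147: absolute convergence follows by limit comparison with Σ 1/n².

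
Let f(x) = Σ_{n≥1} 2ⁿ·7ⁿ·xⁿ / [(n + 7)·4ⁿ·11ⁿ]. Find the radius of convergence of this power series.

The ratio of consecutive coefficients is [(n + 7)/((n+1) + 7)] · 2·7/(4·11) → 7/22.
The series converges when 7/22 · |x| < 1, giving R = 22/7.

R = 22/7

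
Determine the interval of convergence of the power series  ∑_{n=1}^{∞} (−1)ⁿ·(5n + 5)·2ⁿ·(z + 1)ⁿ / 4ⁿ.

By the ratio test, |a_{n+1}/a_n| = [(5(n+1) + 5)/(5n + 5)] · 2/4 → 1/2.
Convergence for |z + 1| · 1/2 < 1, i.e. |z + 1| < 2. So R = 2.
Endpoint z = 1: the terms do not tend to 0, so the series diverges.
At z = -3: the terms do not tend to 0, so the series diverges.

(-3, 1)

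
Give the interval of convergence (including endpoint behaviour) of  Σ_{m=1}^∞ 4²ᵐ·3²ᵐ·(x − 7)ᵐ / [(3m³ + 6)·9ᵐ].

Apply the ratio test: |a_{m+1}| / |a_m| = [(3m³ + 6)/(3(m+1)³ + 6)] · 16·9/9, which tends to 16 as m → ∞.
Thus R = 1/(16) = 1/16.
Check x = 113/16: the terms are on the order of 1/m³, so the series converges absolutely by comparison with the p-series (p = 3 > 1).
When x = 111/16, the terms are on the order of 1/m³, so the series converges absolutely by comparison with the p-series (p = 3 > 1).

[111/16, 113/16]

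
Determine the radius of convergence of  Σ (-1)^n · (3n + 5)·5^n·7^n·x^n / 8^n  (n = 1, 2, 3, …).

R = 8/35

Apply the ratio test: |a_{n+1}| / |a_n| = [(3(n+1) + 5)/(3n + 5)] · 5·7/8, which tends to 35/8 as n → ∞.
Thus R = 1/(35/8) = 8/35.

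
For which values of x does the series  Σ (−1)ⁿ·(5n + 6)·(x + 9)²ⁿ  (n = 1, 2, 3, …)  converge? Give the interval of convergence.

(-10, -8)

By the ratio test, |a_{n+1}/a_n| = (5(n+1) + 6)/(5n + 6) → 1.
Writing y = (x + 9)², the series in y has radius 1, so |x + 9| < √(1) = 1 and R = 1.
At x = -8: the n-th term does not approach 0; divergence by the term test.
When x = -10, the terms have absolute value of order n, which does not tend to 0, so the series diverges by the divergence test.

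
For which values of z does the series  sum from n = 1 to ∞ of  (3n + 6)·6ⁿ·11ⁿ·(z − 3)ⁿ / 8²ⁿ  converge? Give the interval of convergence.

(67/33, 131/33)

By the ratio test, |a_{n+1}/a_n| = [(3(n+1) + 6)/(3n + 6)] · 6·11/64 → 33/32.
Thus R = 1/(33/32) = 32/33.
Endpoint z = 131/33: the terms have absolute value of order n, which does not tend to 0, so the series diverges by the divergence test.
At z = 67/33: the n-th term does not approach 0; divergence by the term test.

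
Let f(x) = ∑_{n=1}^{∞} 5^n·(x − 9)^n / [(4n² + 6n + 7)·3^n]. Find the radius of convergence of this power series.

By the ratio test, |a_{n+1}/a_n| = [(4n² + 6n + 7)/(4(n+1)² + 6(n+1) + 7)] · 5/3 → 5/3.
The series converges when 5/3 · |x − 9| < 1, giving R = 3/5.

R = 3/5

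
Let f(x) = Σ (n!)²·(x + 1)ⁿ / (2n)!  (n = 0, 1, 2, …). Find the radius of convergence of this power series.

R = 4

By the ratio test, |a_{n+1}/a_n| = (n+1)²/[(2n+1)·(2n+2)] → 1/4.
Hence the series converges for |x + 1| < 1/(1/4) = 4, so the radius of convergence is 4.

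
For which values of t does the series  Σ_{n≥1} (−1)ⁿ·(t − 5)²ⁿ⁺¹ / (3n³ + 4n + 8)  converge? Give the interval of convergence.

[4, 6]

By the ratio test, |a_{n+1}/a_n| = (3n³ + 4n + 8)/(3(n+1)³ + 4(n+1) + 8) → 1.
Since the exponent of (t − 5) increases by 2 each term, convergence requires |t − 5|² < 1, hence R = 1.
When t = 6, the series is dominated by a constant times Σ 1/n³, which converges (p = 3 > 1).
At t = 4: the terms are on the order of 1/n³, so the series converges absolutely by comparison with the p-series (p = 3 > 1).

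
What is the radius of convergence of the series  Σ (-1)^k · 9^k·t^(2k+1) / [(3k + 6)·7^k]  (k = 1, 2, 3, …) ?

The ratio of consecutive coefficients is [(3k + 6)/(3(k+1) + 6)] · 9/7 → 9/7.
Writing y = t², the series in y has radius 7/9, so |t| < √(7/9) and R = √7/3.

R = √7/3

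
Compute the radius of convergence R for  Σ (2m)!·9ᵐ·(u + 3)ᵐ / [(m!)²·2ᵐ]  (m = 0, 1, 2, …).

R = 1/18

Ratio test: |a_{m+1}/a_m| = (2m+1)·(2m+2)/(m+1)² · 9/2 → 18 as m → ∞.
Convergence for |u + 3| · 18 < 1, i.e. |u + 3| < 1/18. So R = 1/18.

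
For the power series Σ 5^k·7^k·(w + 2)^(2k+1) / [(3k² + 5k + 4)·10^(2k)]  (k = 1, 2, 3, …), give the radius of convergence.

Ratio test: |a_{k+1}/a_k| = [(3k² + 5k + 4)/(3(k+1)² + 5(k+1) + 4)] · 5·7/100 → 7/20 as k → ∞.
Writing y = (w + 2)², the series in y has radius 20/7, so |w + 2| < √(20/7) and R = 2√35/7.

R = 2√35/7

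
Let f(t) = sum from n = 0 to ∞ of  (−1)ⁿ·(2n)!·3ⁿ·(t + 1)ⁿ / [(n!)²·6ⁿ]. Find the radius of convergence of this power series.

Apply the ratio test: |a_{n+1}| / |a_n| = (2n+1)·(2n+2)/(n+1)² · 3/6, which tends to 2 as n → ∞.
The series converges when 2 · |t + 1| < 1, giving R = 1/2.

R = 1/2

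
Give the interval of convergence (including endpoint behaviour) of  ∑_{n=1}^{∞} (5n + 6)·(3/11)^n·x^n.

The ratio of consecutive coefficients is [(5(n+1) + 6)/(5n + 6)] · 3/11 → 3/11.
Convergence for |x| · 3/11 < 1, i.e. |x| < 11/3. So R = 11/3.
Endpoint x = 11/3: the terms have absolute value of order n, which does not tend to 0, so the series diverges by the divergence test.
At x = -11/3: the n-th term does not approach 0; divergence by the term test.

(-11/3, 11/3)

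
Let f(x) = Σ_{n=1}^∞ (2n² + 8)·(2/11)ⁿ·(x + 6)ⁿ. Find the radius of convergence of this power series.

The ratio of consecutive coefficients is [(2(n+1)² + 8)/(2n² + 8)] · 2/11 → 2/11.
Thus R = 1/(2/11) = 11/2.

R = 11/2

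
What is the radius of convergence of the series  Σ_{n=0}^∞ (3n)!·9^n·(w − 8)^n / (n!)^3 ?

Apply the ratio test: |a_{n+1}| / |a_n| = (3n+1)·(3n+2)·(3n+3)/(n+1)³ · 9, which tends to 243 as n → ∞.
Thus R = 1/(243) = 1/243.

R = 1/243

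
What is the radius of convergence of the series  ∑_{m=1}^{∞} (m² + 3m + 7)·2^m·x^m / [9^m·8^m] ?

The ratio of consecutive coefficients is [((m+1)² + 3(m+1) + 7)/(m² + 3m + 7)] · 2/(9·8) → 1/36.
Convergence for |x| · 1/36 < 1, i.e. |x| < 36. So R = 36.

R = 36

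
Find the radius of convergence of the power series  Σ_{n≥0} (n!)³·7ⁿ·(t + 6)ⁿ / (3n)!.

R = 27/7

Ratio test: |a_{n+1}/a_n| = (n+1)³/[(3n+1)·(3n+2)·(3n+3)] · 7 → 7/27 as n → ∞.
Convergence for |t + 6| · 7/27 < 1, i.e. |t + 6| < 27/7. So R = 27/7.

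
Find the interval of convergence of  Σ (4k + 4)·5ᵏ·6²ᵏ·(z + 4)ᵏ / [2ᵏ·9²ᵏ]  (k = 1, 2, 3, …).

By the ratio test, |a_{k+1}/a_k| = [(4(k+1) + 4)/(4k + 4)] · 5·36/(2·81) → 10/9.
The series converges when 10/9 · |z + 4| < 1, giving R = 9/10.
Check z = -31/10: the terms do not tend to 0, so the series diverges.
At z = -49/10: the terms do not tend to 0, so the series diverges.

(-49/10, -31/10)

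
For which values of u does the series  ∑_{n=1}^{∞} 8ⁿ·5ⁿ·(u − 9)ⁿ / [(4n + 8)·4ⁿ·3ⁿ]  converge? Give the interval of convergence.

[87/10, 93/10)

Apply the ratio test: |a_{n+1}| / |a_n| = [(4n + 8)/(4(n+1) + 8)] · 8·5/(4·3), which tends to 10/3 as n → ∞.
Thus R = 1/(10/3) = 3/10.
When u = 93/10, comparison with the harmonic series Σ 1/n shows the series diverges.
Check u = 87/10: the terms alternate in sign and decrease monotonically to 0 in absolute value (size ~ c/n), so the alternating series test gives convergence.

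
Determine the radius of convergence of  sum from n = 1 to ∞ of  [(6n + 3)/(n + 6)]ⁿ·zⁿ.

Applying the root test, |a_n|^(1/n) = (6n + 3)/(n + 6) → 6.
The series converges when 6 · |z| < 1, giving R = 1/6.

R = 1/6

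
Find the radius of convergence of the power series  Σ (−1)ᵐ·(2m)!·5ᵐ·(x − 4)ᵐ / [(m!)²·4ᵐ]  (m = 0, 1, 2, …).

Ratio test: |a_{m+1}/a_m| = (2m+1)·(2m+2)/(m+1)² · 5/4 → 5 as m → ∞.
Hence the series converges for |x − 4| < 1/(5) = 1/5, so the radius of convergence is 1/5.

R = 1/5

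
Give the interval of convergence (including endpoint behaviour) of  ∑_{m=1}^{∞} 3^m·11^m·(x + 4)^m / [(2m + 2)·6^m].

[-46/11, -42/11)

The ratio of consecutive coefficients is [(2m + 2)/(2(m+1) + 2)] · 3·11/6 → 11/2.
Hence the series converges for |x + 4| < 1/(11/2) = 2/11, so the radius of convergence is 2/11.
Check x = -42/11: comparison with the harmonic series Σ 1/m shows the series diverges.
At x = -46/11: convergence follows from the alternating series test (terms decrease monotonically to 0).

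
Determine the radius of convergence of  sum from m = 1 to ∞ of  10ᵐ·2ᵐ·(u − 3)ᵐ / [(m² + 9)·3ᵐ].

Ratio test: |a_{m+1}/a_m| = [(m² + 9)/((m+1)² + 9)] · 10·2/3 → 20/3 as m → ∞.
The series converges when 20/3 · |u − 3| < 1, giving R = 3/20.

R = 3/20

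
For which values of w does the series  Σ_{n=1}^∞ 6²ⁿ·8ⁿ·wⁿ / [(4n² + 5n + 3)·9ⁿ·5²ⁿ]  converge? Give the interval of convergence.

By the ratio test, |a_{n+1}/a_n| = [(4n² + 5n + 3)/(4(n+1)² + 5(n+1) + 3)] · 36·8/(9·25) → 32/25.
Thus R = 1/(32/25) = 25/32.
At w = 25/32: the terms are on the order of 1/n², so the series converges absolutely by comparison with the p-series (p = 2 > 1).
At w = -25/32: the series is dominated by a constant times Σ 1/n², which converges (p = 2 > 1).

[-25/32, 25/32]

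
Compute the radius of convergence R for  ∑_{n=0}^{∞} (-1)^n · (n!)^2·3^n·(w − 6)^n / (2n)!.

The ratio of consecutive coefficients is (n+1)²/[(2n+1)·(2n+2)] · 3 → 3/4.
The series converges when 3/4 · |w − 6| < 1, giving R = 4/3.

R = 4/3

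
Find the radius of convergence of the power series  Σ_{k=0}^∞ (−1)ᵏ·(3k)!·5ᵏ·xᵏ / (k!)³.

By the ratio test, |a_{k+1}/a_k| = (3k+1)·(3k+2)·(3k+3)/(k+1)³ · 5 → 135.
Hence the series converges for |x| < 1/(135) = 1/135, so the radius of convergence is 1/135.

R = 1/135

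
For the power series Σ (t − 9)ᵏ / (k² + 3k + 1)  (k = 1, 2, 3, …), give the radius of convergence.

R = 1

The ratio of consecutive coefficients is (k² + 3k + 1)/((k+1)² + 3(k+1) + 1) → 1.
Convergence for |t − 9| < 1, so R = 1.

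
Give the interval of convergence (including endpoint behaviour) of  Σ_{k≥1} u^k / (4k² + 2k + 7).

[-1, 1]

The ratio of consecutive coefficients is (4k² + 2k + 7)/(4(k+1)² + 2(k+1) + 7) → 1.
Convergence for |u| < 1, so R = 1.
Check u = 1: the terms are on the order of 1/k², so the series converges absolutely by comparison with the p-series (p = 2 > 1).
Endpoint u = -1: the terms are on the order of 1/k², so the series converges absolutely by comparison with the p-series (p = 2 > 1).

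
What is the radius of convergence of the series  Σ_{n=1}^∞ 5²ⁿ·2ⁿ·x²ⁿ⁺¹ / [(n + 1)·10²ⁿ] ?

By the ratio test, |a_{n+1}/a_n| = [(n + 1)/((n+1) + 1)] · 25·2/100 → 1/2.
Successive powers of x differ by 2, so the series converges when |x|² · 1/2 < 1, i.e. |x| < √(2). So R = √2.

R = √2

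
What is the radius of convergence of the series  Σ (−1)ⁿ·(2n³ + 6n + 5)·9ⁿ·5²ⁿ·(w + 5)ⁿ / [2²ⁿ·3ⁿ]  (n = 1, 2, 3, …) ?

R = 4/75

By the ratio test, |a_{n+1}/a_n| = [(2(n+1)³ + 6(n+1) + 5)/(2n³ + 6n + 5)] · 9·25/(4·3) → 75/4.
The series converges when 75/4 · |w + 5| < 1, giving R = 4/75.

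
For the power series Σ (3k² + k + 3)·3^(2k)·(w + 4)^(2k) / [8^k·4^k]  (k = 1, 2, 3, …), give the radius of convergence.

Apply the ratio test: |a_{k+1}| / |a_k| = [(3(k+1)² + (k+1) + 3)/(3k² + k + 3)] · 9/(8·4), which tends to 9/32 as k → ∞.
Writing y = (w + 4)², the series in y has radius 32/9, so |w + 4| < √(32/9) and R = 4√2/3.

R = 4√2/3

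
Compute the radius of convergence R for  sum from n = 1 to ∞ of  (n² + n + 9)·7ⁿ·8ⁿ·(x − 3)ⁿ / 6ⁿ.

The ratio of consecutive coefficients is [((n+1)² + (n+1) + 9)/(n² + n + 9)] · 7·8/6 → 28/3.
The series converges when 28/3 · |x − 3| < 1, giving R = 3/28.

R = 3/28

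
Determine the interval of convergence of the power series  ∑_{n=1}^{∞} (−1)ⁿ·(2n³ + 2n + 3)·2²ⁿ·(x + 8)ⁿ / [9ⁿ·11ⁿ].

(-131/4, 67/4)

By the ratio test, |a_{n+1}/a_n| = [(2(n+1)³ + 2(n+1) + 3)/(2n³ + 2n + 3)] · 4/(9·11) → 4/99.
Hence the series converges for |x + 8| < 1/(4/99) = 99/4, so the radius of convergence is 99/4.
Check x = 67/4: the terms have absolute value of order n³, which does not tend to 0, so the series diverges by the divergence test.
When x = -131/4, the terms have absolute value of order n³, which does not tend to 0, so the series diverges by the divergence test.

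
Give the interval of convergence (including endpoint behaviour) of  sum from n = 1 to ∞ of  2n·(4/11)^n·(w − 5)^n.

(9/4, 31/4)

The ratio of consecutive coefficients is [2(n+1)/2n] · 4/11 → 4/11.
Hence the series converges for |w − 5| < 1/(4/11) = 11/4, so the radius of convergence is 11/4.
When w = 31/4, the terms have absolute value of order n, which does not tend to 0, so the series diverges by the divergence test.
Endpoint w = 9/4: the n-th term does not approach 0; divergence by the term test.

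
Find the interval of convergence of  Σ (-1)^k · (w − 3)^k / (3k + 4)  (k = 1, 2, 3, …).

(2, 4]

Apply the ratio test: |a_{k+1}| / |a_k| = (3k + 4)/(3(k+1) + 4), which tends to 1 as k → ∞.
Convergence for |w − 3| < 1, so R = 1.
Endpoint w = 4: an alternating series whose terms decrease to 0 in absolute value, so it converges by the Leibniz criterion.
When w = 2, the terms behave like c/k; limit comparison with the harmonic series gives divergence.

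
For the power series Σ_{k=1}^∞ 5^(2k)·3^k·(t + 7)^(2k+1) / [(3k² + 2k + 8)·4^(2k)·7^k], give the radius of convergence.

R = 4√21/15

Ratio test: |a_{k+1}/a_k| = [(3k² + 2k + 8)/(3(k+1)² + 2(k+1) + 8)] · 25·3/(16·7) → 75/112 as k → ∞.
Since the exponent of (t + 7) increases by 2 each term, convergence requires |t + 7|² < 112/75, hence R = 4√21/15.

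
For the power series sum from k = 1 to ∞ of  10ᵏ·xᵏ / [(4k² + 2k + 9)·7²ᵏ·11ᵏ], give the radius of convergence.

The ratio of consecutive coefficients is [(4k² + 2k + 9)/(4(k+1)² + 2(k+1) + 9)] · 10/(49·11) → 10/539.
The series converges when 10/539 · |x| < 1, giving R = 539/10.

R = 539/10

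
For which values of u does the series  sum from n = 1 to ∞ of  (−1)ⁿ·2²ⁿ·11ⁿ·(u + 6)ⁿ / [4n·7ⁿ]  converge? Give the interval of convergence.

Apply the ratio test: |a_{n+1}| / |a_n| = [4n/4(n+1)] · 4·11/7, which tends to 44/7 as n → ∞.
The series converges when 44/7 · |u + 6| < 1, giving R = 7/44.
Check u = -257/44: the terms alternate in sign and decrease monotonically to 0 in absolute value (size ~ c/n), so the alternating series test gives convergence.
Endpoint u = -271/44: comparison with the harmonic series Σ 1/n shows the series diverges.

(-271/44, -257/44]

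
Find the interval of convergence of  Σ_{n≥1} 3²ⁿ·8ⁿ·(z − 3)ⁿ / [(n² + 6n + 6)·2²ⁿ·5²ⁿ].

[29/18, 79/18]

Apply the ratio test: |a_{n+1}| / |a_n| = [(n² + 6n + 6)/((n+1)² + 6(n+1) + 6)] · 9·8/(4·25), which tends to 18/25 as n → ∞.
Hence the series converges for |z − 3| < 1/(18/25) = 25/18, so the radius of convergence is 25/18.
Endpoint z = 79/18: the terms are on the order of 1/n², so the series converges absolutely by comparison with the p-series (p = 2 > 1).
Endpoint z = 29/18: absolute convergence follows by limit comparison with Σ 1/n².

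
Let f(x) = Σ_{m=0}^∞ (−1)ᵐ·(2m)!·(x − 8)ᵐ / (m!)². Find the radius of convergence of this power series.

Apply the ratio test: |a_{m+1}| / |a_m| = (2m+1)·(2m+2)/(m+1)², which tends to 4 as m → ∞.
Hence the series converges for |x − 8| < 1/(4) = 1/4, so the radius of convergence is 1/4.

R = 1/4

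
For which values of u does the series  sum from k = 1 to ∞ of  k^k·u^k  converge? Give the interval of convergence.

Applying the root test, |a_k|^(1/k) = k → ∞.
Since the k-th root of |a_k| is unbounded, the series converges only at u = 0; R = 0.

{0}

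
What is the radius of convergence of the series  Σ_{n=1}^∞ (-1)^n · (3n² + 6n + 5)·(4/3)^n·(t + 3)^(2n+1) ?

R = √3/2

Apply the ratio test: |a_{n+1}| / |a_n| = [(3(n+1)² + 6(n+1) + 5)/(3n² + 6n + 5)] · 4/3, which tends to 4/3 as n → ∞.
Since the exponent of (t + 3) increases by 2 each term, convergence requires |t + 3|² < 3/4, hence R = √3/2.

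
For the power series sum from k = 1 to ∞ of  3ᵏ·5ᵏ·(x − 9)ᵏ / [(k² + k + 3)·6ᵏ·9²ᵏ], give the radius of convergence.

Apply the ratio test: |a_{k+1}| / |a_k| = [(k² + k + 3)/((k+1)² + (k+1) + 3)] · 3·5/(6·81), which tends to 5/162 as k → ∞.
Convergence for |x − 9| · 5/162 < 1, i.e. |x − 9| < 162/5. So R = 162/5.

R = 162/5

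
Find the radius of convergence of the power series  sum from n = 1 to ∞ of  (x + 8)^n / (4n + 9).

Apply the ratio test: |a_{n+1}| / |a_n| = (4n + 9)/(4(n+1) + 9), which tends to 1 as n → ∞.
Hence R = 1.

R = 1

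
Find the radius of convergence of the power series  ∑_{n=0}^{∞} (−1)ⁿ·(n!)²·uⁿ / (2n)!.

R = 4

The ratio of consecutive coefficients is (n+1)²/[(2n+1)·(2n+2)] → 1/4.
Thus R = 1/(1/4) = 4.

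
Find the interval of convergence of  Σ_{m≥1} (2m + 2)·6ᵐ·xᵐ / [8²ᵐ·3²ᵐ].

(-96, 96)

Apply the ratio test: |a_{m+1}| / |a_m| = [(2(m+1) + 2)/(2m + 2)] · 6/(64·9), which tends to 1/96 as m → ∞.
Hence the series converges for |x| < 1/(1/96) = 96, so the radius of convergence is 96.
Check x = 96: the terms do not tend to 0, so the series diverges.
Check x = -96: the terms do not tend to 0, so the series diverges.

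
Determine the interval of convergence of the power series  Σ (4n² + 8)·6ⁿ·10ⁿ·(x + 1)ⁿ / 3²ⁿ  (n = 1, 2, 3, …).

Apply the ratio test: |a_{n+1}| / |a_n| = [(4(n+1)² + 8)/(4n² + 8)] · 6·10/9, which tends to 20/3 as n → ∞.
The series converges when 20/3 · |x + 1| < 1, giving R = 3/20.
When x = -17/20, the terms do not tend to 0, so the series diverges.
When x = -23/20, the n-th term does not approach 0; divergence by the term test.

(-23/20, -17/20)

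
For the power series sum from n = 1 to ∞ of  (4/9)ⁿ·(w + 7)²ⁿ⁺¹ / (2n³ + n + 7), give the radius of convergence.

R = 3/2

The ratio of consecutive coefficients is [(2n³ + n + 7)/(2(n+1)³ + (n+1) + 7)] · 4/9 → 4/9.
Writing y = (w + 7)², the series in y has radius 9/4, so |w + 7| < √(9/4) = 3/2 and R = 3/2.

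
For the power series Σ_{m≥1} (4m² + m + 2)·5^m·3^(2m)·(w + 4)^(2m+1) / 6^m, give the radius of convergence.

R = √30/15

Ratio test: |a_{m+1}/a_m| = [(4(m+1)² + (m+1) + 2)/(4m² + m + 2)] · 5·9/6 → 15/2 as m → ∞.
Successive powers of (w + 4) differ by 2, so the series converges when |w + 4|² · 15/2 < 1, i.e. |w + 4| < √(2/15). So R = √30/15.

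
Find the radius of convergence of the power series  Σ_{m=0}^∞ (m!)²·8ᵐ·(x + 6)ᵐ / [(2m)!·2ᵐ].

Ratio test: |a_{m+1}/a_m| = (m+1)²/[(2m+1)·(2m+2)] · 8/2 → 1 as m → ∞.
So the series converges when |x + 6| < 1 and diverges when |x + 6| > 1; R = 1.

R = 1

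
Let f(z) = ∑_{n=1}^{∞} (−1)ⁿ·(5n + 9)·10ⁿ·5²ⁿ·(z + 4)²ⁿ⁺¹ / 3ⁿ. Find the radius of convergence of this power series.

By the ratio test, |a_{n+1}/a_n| = [(5(n+1) + 9)/(5n + 9)] · 10·25/3 → 250/3.
Successive powers of (z + 4) differ by 2, so the series converges when |z + 4|² · 250/3 < 1, i.e. |z + 4| < √(3/250). So R = √30/50.

R = √30/50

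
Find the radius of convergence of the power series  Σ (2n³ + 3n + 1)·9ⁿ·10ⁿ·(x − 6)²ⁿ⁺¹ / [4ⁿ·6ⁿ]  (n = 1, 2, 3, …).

R = 2√15/15

By the ratio test, |a_{n+1}/a_n| = [(2(n+1)³ + 3(n+1) + 1)/(2n³ + 3n + 1)] · 9·10/(4·6) → 15/4.
Writing y = (x − 6)², the series in y has radius 4/15, so |x − 6| < √(4/15) and R = 2√15/15.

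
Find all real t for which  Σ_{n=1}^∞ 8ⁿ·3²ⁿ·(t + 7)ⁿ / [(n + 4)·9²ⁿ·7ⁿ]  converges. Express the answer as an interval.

Apply the ratio test: |a_{n+1}| / |a_n| = [(n + 4)/((n+1) + 4)] · 8·9/(81·7), which tends to 8/63 as n → ∞.
Thus R = 1/(8/63) = 63/8.
When t = 7/8, the terms are asymptotic to a nonzero constant times 1/n, so the series diverges by limit comparison with Σ 1/n.
Endpoint t = -119/8: the terms alternate in sign and decrease monotonically to 0 in absolute value (size ~ c/n), so the alternating series test gives convergence.

[-119/8, 7/8)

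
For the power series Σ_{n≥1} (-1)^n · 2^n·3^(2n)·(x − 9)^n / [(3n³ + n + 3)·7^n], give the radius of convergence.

R = 7/18

Apply the ratio test: |a_{n+1}| / |a_n| = [(3n³ + n + 3)/(3(n+1)³ + (n+1) + 3)] · 2·9/7, which tends to 18/7 as n → ∞.
The series converges when 18/7 · |x − 9| < 1, giving R = 7/18.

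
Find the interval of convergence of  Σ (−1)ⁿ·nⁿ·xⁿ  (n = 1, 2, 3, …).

By the Cauchy root test, |a_n|^(1/n) = n → ∞.
Since the n-th root of |a_n| is unbounded, the series converges only at x = 0; R = 0.

{0}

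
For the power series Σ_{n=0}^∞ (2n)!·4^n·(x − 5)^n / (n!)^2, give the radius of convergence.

R = 1/16

Ratio test: |a_{n+1}/a_n| = (2n+1)·(2n+2)/(n+1)² · 4 → 16 as n → ∞.
Hence the series converges for |x − 5| < 1/(16) = 1/16, so the radius of convergence is 1/16.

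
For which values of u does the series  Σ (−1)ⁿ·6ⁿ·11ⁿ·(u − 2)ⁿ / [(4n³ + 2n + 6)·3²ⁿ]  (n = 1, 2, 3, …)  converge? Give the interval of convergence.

[41/22, 47/22]

The ratio of consecutive coefficients is [(4n³ + 2n + 6)/(4(n+1)³ + 2(n+1) + 6)] · 6·11/9 → 22/3.
The series converges when 22/3 · |u − 2| < 1, giving R = 3/22.
Endpoint u = 47/22: the terms are on the order of 1/n³, so the series converges absolutely by comparison with the p-series (p = 3 > 1).
Endpoint u = 41/22: the terms are on the order of 1/n³, so the series converges absolutely by comparison with the p-series (p = 3 > 1).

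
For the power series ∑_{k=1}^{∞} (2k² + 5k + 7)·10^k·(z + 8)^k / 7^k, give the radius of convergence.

Ratio test: |a_{k+1}/a_k| = [(2(k+1)² + 5(k+1) + 7)/(2k² + 5k + 7)] · 10/7 → 10/7 as k → ∞.
Convergence for |z + 8| · 10/7 < 1, i.e. |z + 8| < 7/10. So R = 7/10.

R = 7/10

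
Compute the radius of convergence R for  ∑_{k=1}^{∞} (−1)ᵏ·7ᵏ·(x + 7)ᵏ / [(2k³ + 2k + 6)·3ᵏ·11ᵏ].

R = 33/7

Apply the ratio test: |a_{k+1}| / |a_k| = [(2k³ + 2k + 6)/(2(k+1)³ + 2(k+1) + 6)] · 7/(3·11), which tends to 7/33 as k → ∞.
The series converges when 7/33 · |x + 7| < 1, giving R = 33/7.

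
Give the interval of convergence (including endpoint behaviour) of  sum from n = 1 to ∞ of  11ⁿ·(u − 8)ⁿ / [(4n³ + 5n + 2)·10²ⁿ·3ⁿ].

[-212/11, 388/11]

By the ratio test, |a_{n+1}/a_n| = [(4n³ + 5n + 2)/(4(n+1)³ + 5(n+1) + 2)] · 11/(100·3) → 11/300.
The series converges when 11/300 · |u − 8| < 1, giving R = 300/11.
Check u = 388/11: absolute convergence follows by limit comparison with Σ 1/n³.
At u = -212/11: the terms are on the order of 1/n³, so the series converges absolutely by comparison with the p-series (p = 3 > 1).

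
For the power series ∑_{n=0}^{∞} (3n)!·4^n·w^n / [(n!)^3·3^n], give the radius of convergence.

The ratio of consecutive coefficients is (3n+1)·(3n+2)·(3n+3)/(n+1)³ · 4/3 → 36.
Convergence for |w| · 36 < 1, i.e. |w| < 1/36. So R = 1/36.

R = 1/36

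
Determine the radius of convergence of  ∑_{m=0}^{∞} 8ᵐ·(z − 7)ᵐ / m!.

Ratio test: |a_{m+1}/a_m| = 8 · 1/(m+1) → 0 as m → ∞.
The ratio tends to 0 regardless of z, hence R = ∞.

R = ∞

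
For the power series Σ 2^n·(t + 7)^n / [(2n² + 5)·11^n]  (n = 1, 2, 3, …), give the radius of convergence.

R = 11/2

By the ratio test, |a_{n+1}/a_n| = [(2n² + 5)/(2(n+1)² + 5)] · 2/11 → 2/11.
Thus R = 1/(2/11) = 11/2.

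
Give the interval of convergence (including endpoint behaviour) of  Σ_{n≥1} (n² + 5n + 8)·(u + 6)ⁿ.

By the ratio test, |a_{n+1}/a_n| = ((n+1)² + 5(n+1) + 8)/(n² + 5n + 8) → 1.
So the series converges when |u + 6| < 1 and diverges when |u + 6| > 1; R = 1.
Endpoint u = -5: the n-th term does not approach 0; divergence by the term test.
Endpoint u = -7: the terms do not tend to 0, so the series diverges.

(-7, -5)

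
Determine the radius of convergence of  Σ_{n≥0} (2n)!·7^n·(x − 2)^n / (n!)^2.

By the ratio test, |a_{n+1}/a_n| = (2n+1)·(2n+2)/(n+1)² · 7 → 28.
Hence the series converges for |x − 2| < 1/(28) = 1/28, so the radius of convergence is 1/28.

R = 1/28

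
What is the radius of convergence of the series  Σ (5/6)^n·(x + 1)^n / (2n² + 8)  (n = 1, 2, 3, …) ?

Apply the ratio test: |a_{n+1}| / |a_n| = [(2n² + 8)/(2(n+1)² + 8)] · 5/6, which tends to 5/6 as n → ∞.
The series converges when 5/6 · |x + 1| < 1, giving R = 6/5.

R = 6/5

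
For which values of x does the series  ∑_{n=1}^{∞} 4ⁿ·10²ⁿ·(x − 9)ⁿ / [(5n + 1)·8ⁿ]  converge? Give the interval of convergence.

The ratio of consecutive coefficients is [(5n + 1)/(5(n+1) + 1)] · 4·100/8 → 50.
The series converges when 50 · |x − 9| < 1, giving R = 1/50.
When x = 451/50, the terms are asymptotic to a nonzero constant times 1/n, so the series diverges by limit comparison with Σ 1/n.
At x = 449/50: the terms alternate in sign and decrease monotonically to 0 in absolute value (size ~ c/n), so the alternating series test gives convergence.

[449/50, 451/50)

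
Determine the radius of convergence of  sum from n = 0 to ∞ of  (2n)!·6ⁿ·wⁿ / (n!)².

R = 1/24

Apply the ratio test: |a_{n+1}| / |a_n| = (2n+1)·(2n+2)/(n+1)² · 6, which tends to 24 as n → ∞.
The series converges when 24 · |w| < 1, giving R = 1/24.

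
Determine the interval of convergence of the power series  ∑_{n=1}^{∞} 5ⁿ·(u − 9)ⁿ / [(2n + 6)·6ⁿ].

[39/5, 51/5)

The ratio of consecutive coefficients is [(2n + 6)/(2(n+1) + 6)] · 5/6 → 5/6.
Convergence for |u − 9| · 5/6 < 1, i.e. |u − 9| < 6/5. So R = 6/5.
Check u = 51/5: the terms behave like c/n; limit comparison with the harmonic series gives divergence.
Endpoint u = 39/5: an alternating series whose terms decrease to 0 in absolute value, so it converges by the Leibniz criterion.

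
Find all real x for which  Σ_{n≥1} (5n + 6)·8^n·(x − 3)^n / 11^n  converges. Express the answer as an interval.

By the ratio test, |a_{n+1}/a_n| = [(5(n+1) + 6)/(5n + 6)] · 8/11 → 8/11.
Thus R = 1/(8/11) = 11/8.
Check x = 35/8: the n-th term does not approach 0; divergence by the term test.
When x = 13/8, the terms do not tend to 0, so the series diverges.

(13/8, 35/8)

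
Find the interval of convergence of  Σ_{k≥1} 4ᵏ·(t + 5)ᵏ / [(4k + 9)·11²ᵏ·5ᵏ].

Ratio test: |a_{k+1}/a_k| = [(4k + 9)/(4(k+1) + 9)] · 4/(121·5) → 4/605 as k → ∞.
The series converges when 4/605 · |t + 5| < 1, giving R = 605/4.
Check t = 585/4: the terms behave like c/k; limit comparison with the harmonic series gives divergence.
At t = -625/4: an alternating series whose terms decrease to 0 in absolute value, so it converges by the Leibniz criterion.

[-625/4, 585/4)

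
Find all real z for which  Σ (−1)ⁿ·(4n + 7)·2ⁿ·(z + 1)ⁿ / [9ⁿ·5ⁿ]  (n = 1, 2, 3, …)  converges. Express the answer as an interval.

(-47/2, 43/2)

Ratio test: |a_{n+1}/a_n| = [(4(n+1) + 7)/(4n + 7)] · 2/(9·5) → 2/45 as n → ∞.
Thus R = 1/(2/45) = 45/2.
Check z = 43/2: the terms have absolute value of order n, which does not tend to 0, so the series diverges by the divergence test.
Endpoint z = -47/2: the terms do not tend to 0, so the series diverges.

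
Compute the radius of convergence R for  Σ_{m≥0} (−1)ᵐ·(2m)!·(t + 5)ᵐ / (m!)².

By the ratio test, |a_{m+1}/a_m| = (2m+1)·(2m+2)/(m+1)² → 4.
Hence the series converges for |t + 5| < 1/(4) = 1/4, so the radius of convergence is 1/4.

R = 1/4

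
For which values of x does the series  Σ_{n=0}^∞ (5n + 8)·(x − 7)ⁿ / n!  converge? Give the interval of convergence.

(−∞, ∞)

By the ratio test, |a_{n+1}/a_n| = (5(n+1) + 8)/(5n + 8) · 1/(n+1) → 0.
Since the limit is 0 < 1 for every x, the series converges on all of ℝ and R = ∞.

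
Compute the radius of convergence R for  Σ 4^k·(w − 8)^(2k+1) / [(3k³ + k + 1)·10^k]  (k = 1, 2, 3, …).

Apply the ratio test: |a_{k+1}| / |a_k| = [(3k³ + k + 1)/(3(k+1)³ + (k+1) + 1)] · 4/10, which tends to 2/5 as k → ∞.
Writing y = (w − 8)², the series in y has radius 5/2, so |w − 8| < √(5/2) and R = √10/2.

R = √10/2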